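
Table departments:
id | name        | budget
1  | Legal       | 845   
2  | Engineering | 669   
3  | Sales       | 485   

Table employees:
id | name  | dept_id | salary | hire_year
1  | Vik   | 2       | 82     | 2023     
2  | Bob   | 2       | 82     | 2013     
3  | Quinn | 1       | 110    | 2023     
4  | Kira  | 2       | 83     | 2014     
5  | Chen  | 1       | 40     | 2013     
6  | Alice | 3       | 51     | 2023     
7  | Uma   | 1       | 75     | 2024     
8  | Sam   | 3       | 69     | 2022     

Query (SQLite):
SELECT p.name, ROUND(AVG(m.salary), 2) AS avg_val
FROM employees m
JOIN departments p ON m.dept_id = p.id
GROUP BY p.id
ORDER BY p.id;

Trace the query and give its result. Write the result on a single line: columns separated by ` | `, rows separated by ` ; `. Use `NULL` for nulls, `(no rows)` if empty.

Join each employees row to its departments via dept_id.
Group joined rows by departments.id; compute ROUND(AVG(m.salary), 2) per group.
  1: ids {3, 5, 7} → ROUND(AVG(m.salary), 2)=75
  2: ids {1, 2, 4} → ROUND(AVG(m.salary), 2)=82.33
  3: ids {6, 8} → ROUND(AVG(m.salary), 2)=60

Legal | 75 ; Engineering | 82.33 ; Sales | 60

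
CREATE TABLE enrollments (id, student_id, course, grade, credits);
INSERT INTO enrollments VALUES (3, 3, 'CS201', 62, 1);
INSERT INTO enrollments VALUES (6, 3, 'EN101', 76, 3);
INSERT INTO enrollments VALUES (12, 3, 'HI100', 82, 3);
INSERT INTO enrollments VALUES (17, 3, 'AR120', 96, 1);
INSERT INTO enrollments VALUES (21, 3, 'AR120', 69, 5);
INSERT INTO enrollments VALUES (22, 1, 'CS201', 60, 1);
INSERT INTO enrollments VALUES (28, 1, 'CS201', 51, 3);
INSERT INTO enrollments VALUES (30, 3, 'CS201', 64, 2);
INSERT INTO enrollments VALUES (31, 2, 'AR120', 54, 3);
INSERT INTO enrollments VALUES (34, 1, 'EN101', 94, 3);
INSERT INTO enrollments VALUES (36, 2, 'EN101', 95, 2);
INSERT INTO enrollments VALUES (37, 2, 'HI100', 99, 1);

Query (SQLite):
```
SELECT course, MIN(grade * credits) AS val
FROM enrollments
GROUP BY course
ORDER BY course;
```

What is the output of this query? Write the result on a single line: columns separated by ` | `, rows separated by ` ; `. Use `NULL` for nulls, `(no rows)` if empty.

For each row compute grade * credits.
Group by course; take MIN of the expression per group.
  AR120: ids {17, 21, 31} → MIN(grade * credits)=96
  CS201: ids {3, 22, 28, 30} → MIN(grade * credits)=60
  EN101: ids {6, 34, 36} → MIN(grade * credits)=190
  HI100: ids {12, 37} → MIN(grade * credits)=99

AR120 | 96 ; CS201 | 60 ; EN101 | 190 ; HI100 | 99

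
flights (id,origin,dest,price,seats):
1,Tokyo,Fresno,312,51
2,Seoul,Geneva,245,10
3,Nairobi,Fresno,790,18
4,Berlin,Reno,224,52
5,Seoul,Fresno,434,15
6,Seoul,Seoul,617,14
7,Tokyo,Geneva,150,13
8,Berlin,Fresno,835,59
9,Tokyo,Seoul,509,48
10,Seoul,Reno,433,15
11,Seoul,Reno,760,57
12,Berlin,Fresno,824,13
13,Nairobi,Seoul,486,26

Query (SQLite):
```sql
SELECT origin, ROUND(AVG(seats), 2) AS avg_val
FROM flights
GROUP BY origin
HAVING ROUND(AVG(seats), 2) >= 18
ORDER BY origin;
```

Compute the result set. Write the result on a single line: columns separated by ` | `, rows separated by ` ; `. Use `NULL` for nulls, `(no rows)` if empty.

Partition flights by origin; compute ROUND(AVG(seats), 2) within each group.
HAVING: keep groups where ROUND(AVG(seats), 2) >= 18.
  Berlin: ids {4, 8, 12} → ROUND(AVG(seats), 2)=41.33
  Nairobi: ids {3, 13} → ROUND(AVG(seats), 2)=22
  Seoul: ids {2, 5, 6, 10, 11} → ROUND(AVG(seats), 2)=22.2
  Tokyo: ids {1, 7, 9} → ROUND(AVG(seats), 2)=37.33

Berlin | 41.33 ; Nairobi | 22 ; Seoul | 22.2 ; Tokyo | 37.33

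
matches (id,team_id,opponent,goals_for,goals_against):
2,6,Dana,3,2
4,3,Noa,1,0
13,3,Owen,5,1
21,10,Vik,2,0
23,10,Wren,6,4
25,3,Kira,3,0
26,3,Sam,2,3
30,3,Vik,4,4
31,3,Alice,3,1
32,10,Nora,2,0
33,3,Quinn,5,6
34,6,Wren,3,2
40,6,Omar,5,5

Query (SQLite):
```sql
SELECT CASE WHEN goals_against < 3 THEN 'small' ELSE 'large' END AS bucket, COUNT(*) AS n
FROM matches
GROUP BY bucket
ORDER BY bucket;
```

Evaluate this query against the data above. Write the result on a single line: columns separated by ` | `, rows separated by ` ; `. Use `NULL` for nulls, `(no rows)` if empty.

large | 5 ; small | 8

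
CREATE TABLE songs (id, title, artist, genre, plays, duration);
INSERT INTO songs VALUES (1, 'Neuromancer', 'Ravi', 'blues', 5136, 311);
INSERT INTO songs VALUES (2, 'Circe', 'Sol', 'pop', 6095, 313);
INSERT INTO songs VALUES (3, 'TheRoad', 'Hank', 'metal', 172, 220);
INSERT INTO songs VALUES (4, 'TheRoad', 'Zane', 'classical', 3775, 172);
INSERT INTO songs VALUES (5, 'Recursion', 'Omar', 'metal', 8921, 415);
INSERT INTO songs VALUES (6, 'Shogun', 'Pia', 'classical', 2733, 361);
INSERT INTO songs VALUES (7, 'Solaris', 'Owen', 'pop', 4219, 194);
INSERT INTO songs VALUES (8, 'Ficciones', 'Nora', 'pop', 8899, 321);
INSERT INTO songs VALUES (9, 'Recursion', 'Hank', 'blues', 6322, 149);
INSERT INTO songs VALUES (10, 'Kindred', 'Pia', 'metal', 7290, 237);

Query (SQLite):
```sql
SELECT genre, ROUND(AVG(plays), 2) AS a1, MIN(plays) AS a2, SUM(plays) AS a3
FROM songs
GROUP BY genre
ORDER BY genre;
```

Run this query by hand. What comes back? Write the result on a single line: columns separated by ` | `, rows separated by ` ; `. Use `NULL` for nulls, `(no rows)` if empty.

blues | 5729 | 5136 | 11458 ; classical | 3254 | 2733 | 6508 ; metal | 5461 | 172 | 16383 ; pop | 6404.33 | 4219 | 19213

Group songs by genre.
Per group compute: ROUND(AVG(plays), 2), MIN(plays), SUM(plays).
  blues: ids {1, 9} → ROUND(AVG(plays), 2)=5729, MIN(plays)=5136, SUM(plays)=11458
  classical: ids {4, 6} → ROUND(AVG(plays), 2)=3254, MIN(plays)=2733, SUM(plays)=6508
  metal: ids {3, 5, 10} → ROUND(AVG(plays), 2)=5461, MIN(plays)=172, SUM(plays)=16383
  pop: ids {2, 7, 8} → ROUND(AVG(plays), 2)=6404.33, MIN(plays)=4219, SUM(plays)=19213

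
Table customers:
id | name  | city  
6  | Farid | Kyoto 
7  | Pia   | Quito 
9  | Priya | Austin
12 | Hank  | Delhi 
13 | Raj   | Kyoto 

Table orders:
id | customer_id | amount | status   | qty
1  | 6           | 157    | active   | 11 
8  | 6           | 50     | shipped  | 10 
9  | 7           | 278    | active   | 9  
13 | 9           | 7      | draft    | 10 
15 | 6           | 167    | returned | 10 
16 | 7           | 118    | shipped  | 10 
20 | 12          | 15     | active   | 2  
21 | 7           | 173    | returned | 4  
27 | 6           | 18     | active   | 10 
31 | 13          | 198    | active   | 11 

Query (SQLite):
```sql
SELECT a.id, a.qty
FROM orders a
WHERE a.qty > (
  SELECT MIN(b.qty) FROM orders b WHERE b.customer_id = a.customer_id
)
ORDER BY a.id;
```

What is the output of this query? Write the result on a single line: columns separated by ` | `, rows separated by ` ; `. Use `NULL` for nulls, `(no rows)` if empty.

1 | 11 ; 9 | 9 ; 16 | 10

For each orders row a, compute MIN(qty) over rows sharing a.customer_id.
Keep row a if a.qty > that per-group MIN.
  customer_id=6: MIN(qty) = 10
  customer_id=7: MIN(qty) = 4
  customer_id=9: MIN(qty) = 10
  customer_id=12: MIN(qty) = 2
  customer_id=13: MIN(qty) = 11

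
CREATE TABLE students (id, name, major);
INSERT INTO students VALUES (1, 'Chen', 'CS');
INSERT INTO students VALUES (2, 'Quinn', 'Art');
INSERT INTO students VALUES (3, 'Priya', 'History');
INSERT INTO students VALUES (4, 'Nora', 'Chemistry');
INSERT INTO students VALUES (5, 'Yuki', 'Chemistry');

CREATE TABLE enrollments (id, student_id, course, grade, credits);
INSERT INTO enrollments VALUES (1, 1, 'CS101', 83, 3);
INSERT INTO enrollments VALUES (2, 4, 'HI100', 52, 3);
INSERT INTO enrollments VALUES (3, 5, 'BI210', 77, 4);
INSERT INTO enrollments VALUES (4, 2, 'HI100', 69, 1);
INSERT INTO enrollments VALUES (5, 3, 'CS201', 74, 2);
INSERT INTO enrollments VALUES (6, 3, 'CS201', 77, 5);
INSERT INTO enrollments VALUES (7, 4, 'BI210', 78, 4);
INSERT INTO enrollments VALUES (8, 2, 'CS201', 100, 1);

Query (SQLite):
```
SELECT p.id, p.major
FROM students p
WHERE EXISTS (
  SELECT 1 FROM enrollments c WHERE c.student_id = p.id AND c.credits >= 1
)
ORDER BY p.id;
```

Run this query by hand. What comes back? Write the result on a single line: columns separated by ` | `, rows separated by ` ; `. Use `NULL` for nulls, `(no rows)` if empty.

For each students row, check whether any enrollments with matching student_id has credits >= 1.
Keep rows where that is true.

1 | CS ; 2 | Art ; 3 | History ; 4 | Chemistry ; 5 | Chemistry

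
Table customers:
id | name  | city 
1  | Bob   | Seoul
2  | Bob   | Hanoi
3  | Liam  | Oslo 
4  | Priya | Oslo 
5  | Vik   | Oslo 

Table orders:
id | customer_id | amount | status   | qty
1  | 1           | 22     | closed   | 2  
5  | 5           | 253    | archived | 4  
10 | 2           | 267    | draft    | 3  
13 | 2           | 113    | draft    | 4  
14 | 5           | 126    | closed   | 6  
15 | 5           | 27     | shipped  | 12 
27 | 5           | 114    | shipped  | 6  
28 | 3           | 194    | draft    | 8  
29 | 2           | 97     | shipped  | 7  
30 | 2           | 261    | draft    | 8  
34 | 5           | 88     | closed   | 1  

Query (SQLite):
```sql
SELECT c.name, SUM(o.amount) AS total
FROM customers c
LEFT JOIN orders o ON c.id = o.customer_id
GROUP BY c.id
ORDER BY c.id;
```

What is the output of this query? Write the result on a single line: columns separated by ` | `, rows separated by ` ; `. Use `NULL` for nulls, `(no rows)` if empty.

LEFT JOIN keeps every customers row; unmatched ones get NULL for orders columns.
Group by customers.id and compute SUM(o.amount). SUM over an all-NULL group is NULL.
  1: ids {1} → SUM(o.amount)=22
  2: ids {10, 13, 29, 30} → SUM(o.amount)=738
  3: ids {28} → SUM(o.amount)=194
  4: ids {—} → SUM(o.amount)=NULL
  5: ids {5, 14, 15, 27, 34} → SUM(o.amount)=608

Bob | 22 ; Bob | 738 ; Liam | 194 ; Priya | NULL ; Vik | 608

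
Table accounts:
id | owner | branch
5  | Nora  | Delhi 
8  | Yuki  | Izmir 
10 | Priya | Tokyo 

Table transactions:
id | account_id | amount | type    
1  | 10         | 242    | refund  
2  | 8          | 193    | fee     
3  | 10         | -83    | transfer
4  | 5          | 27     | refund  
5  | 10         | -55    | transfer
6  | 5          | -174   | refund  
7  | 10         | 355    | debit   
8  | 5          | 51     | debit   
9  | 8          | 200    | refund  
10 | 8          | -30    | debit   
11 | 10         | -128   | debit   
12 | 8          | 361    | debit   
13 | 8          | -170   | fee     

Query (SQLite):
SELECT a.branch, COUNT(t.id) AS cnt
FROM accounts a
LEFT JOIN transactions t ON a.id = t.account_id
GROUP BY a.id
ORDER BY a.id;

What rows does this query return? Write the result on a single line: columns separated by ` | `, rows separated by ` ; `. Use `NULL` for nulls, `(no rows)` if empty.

LEFT JOIN keeps every accounts row; unmatched ones get NULL for transactions columns.
Group by accounts.id and compute COUNT(t.id). COUNT(col) of an all-NULL group is 0.
  5: ids {4, 6, 8} → COUNT(t.id)=3
  8: ids {2, 9, 10, 12, 13} → COUNT(t.id)=5
  10: ids {1, 3, 5, 7, 11} → COUNT(t.id)=5

Delhi | 3 ; Izmir | 5 ; Tokyo | 5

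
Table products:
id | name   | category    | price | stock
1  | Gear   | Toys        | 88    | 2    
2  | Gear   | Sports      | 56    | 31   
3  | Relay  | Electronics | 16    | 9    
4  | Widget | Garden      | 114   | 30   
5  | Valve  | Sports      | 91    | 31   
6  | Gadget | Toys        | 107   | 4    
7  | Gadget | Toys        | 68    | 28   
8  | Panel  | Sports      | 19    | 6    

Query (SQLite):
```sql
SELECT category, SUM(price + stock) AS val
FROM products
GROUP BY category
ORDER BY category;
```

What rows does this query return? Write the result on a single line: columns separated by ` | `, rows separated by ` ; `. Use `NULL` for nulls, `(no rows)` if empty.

For each row compute price + stock.
Group by category; take SUM of the expression per group.
  Electronics: ids {3} → SUM(price + stock)=25
  Garden: ids {4} → SUM(price + stock)=144
  Sports: ids {2, 5, 8} → SUM(price + stock)=234
  Toys: ids {1, 6, 7} → SUM(price + stock)=297

Electronics | 25 ; Garden | 144 ; Sports | 234 ; Toys | 297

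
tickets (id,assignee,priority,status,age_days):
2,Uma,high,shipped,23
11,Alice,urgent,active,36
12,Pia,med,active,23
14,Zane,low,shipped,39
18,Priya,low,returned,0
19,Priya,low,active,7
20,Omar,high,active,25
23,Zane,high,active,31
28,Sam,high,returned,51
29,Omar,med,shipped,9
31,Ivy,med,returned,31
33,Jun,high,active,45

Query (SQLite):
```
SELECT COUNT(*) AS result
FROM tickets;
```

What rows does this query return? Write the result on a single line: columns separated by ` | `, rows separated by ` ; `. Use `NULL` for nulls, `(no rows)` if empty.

All age_days values: [23, 36, 23, 39, 0, 7, 25, 31, 51, 9, 31, 45].
COUNT(*) counts rows → 12.

12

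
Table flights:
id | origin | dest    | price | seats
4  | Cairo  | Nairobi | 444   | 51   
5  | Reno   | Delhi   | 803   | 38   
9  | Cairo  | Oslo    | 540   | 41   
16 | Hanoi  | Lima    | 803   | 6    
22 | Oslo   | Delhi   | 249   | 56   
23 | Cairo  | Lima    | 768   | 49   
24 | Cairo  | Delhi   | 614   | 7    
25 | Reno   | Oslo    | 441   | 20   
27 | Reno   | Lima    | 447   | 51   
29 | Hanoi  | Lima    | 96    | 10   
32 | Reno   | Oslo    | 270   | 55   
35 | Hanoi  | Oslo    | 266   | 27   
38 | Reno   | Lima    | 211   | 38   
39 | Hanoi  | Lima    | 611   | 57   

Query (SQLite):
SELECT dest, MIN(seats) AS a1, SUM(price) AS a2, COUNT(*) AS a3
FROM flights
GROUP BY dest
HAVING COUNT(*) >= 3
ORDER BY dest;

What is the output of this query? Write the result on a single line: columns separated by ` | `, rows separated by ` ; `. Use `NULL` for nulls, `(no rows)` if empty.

Delhi | 7 | 1666 | 3 ; Lima | 6 | 2936 | 6 ; Oslo | 20 | 1517 | 4

Group flights by dest.
Per group compute: MIN(seats), SUM(price), COUNT(*).
HAVING: drop groups with fewer than 3 rows.
  Delhi: ids {5, 22, 24} → MIN(seats)=7, SUM(price)=1666, COUNT(*)=3
  Lima: ids {16, 23, 27, 29, 38, 39} → MIN(seats)=6, SUM(price)=2936, COUNT(*)=6
  Nairobi: ids {4} → MIN(seats)=51, SUM(price)=444, COUNT(*)=1
  Oslo: ids {9, 25, 32, 35} → MIN(seats)=20, SUM(price)=1517, COUNT(*)=4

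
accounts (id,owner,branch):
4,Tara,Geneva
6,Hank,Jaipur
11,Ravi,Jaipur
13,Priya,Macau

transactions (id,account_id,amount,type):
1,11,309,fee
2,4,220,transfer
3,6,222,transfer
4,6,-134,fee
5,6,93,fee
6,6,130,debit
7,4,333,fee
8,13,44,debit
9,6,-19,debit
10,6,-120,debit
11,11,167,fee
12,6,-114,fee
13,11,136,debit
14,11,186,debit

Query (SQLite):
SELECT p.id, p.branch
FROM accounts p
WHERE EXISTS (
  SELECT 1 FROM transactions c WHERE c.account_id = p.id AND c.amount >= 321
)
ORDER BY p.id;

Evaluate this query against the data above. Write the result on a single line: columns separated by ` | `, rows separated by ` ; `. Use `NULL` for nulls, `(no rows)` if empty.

4 | Geneva

For each accounts row, check whether any transactions with matching account_id has amount >= 321.
Keep rows where that is true.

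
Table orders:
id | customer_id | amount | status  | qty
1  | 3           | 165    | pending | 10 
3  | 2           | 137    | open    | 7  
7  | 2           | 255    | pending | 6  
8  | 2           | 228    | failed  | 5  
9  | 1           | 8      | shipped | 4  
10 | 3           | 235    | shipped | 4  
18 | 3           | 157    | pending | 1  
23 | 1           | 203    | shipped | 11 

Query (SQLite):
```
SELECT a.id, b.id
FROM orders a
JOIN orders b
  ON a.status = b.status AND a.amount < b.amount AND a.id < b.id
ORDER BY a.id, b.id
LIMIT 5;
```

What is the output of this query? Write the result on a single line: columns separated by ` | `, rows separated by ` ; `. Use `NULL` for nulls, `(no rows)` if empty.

1 | 7 ; 9 | 10 ; 9 | 23

Pairs (a,b) with same status, a.amount < b.amount, a.id < b.id.
status groups: failed:{8} open:{3} pending:{1,7,18} shipped:{9,10,23}
Ordered by (a.id, b.id); first 5.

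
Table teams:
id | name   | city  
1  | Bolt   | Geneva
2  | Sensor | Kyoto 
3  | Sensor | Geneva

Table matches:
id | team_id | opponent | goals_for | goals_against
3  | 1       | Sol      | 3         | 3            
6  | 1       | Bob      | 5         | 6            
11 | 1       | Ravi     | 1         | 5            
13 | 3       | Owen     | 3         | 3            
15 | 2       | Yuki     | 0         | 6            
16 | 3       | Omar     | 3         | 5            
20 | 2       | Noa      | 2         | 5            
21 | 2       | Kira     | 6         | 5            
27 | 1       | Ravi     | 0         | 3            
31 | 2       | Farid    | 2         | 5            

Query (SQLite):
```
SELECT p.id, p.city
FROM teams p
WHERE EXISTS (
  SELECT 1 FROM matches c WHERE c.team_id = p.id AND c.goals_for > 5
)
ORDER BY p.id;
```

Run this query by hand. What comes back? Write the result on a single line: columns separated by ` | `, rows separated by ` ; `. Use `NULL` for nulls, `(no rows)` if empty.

For each teams row, check whether any matches with matching team_id has goals_for > 5.
Keep rows where that is true.

2 | Kyoto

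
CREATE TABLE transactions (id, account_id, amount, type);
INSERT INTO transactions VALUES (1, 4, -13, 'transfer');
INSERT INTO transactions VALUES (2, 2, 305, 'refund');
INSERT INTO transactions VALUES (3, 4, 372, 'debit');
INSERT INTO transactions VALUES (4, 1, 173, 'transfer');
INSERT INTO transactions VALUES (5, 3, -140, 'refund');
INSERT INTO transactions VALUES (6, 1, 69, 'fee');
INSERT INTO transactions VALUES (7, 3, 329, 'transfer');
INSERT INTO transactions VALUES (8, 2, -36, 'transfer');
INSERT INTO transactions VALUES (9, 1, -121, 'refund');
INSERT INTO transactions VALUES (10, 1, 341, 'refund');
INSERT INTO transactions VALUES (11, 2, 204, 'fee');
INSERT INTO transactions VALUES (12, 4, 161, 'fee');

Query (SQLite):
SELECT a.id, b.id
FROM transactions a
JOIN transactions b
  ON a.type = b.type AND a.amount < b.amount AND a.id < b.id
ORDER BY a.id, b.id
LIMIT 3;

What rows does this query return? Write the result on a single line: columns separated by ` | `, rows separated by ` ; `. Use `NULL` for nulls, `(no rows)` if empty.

Pairs (a,b) with same type, a.amount < b.amount, a.id < b.id.
type groups: debit:{3} fee:{6,11,12} refund:{2,5,9,10} transfer:{1,4,7,8}
Ordered by (a.id, b.id); first 3.

1 | 4 ; 1 | 7 ; 2 | 10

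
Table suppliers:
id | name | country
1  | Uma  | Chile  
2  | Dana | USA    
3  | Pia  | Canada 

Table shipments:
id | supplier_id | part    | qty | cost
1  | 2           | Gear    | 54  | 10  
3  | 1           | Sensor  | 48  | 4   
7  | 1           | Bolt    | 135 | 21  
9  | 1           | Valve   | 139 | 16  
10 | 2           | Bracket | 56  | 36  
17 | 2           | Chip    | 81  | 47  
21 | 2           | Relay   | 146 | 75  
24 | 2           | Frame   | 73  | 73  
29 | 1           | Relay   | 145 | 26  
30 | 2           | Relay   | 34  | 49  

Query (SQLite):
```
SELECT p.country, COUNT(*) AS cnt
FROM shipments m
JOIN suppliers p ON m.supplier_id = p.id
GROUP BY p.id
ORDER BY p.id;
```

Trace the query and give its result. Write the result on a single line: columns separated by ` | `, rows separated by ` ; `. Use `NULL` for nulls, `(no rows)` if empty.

Chile | 4 ; USA | 6

Join each shipments row to its suppliers via supplier_id.
Group joined rows by suppliers.id; compute COUNT(*) per group.
  1: ids {3, 7, 9, 29} → COUNT(*)=4
  2: ids {1, 10, 17, 21, 24, 30} → COUNT(*)=6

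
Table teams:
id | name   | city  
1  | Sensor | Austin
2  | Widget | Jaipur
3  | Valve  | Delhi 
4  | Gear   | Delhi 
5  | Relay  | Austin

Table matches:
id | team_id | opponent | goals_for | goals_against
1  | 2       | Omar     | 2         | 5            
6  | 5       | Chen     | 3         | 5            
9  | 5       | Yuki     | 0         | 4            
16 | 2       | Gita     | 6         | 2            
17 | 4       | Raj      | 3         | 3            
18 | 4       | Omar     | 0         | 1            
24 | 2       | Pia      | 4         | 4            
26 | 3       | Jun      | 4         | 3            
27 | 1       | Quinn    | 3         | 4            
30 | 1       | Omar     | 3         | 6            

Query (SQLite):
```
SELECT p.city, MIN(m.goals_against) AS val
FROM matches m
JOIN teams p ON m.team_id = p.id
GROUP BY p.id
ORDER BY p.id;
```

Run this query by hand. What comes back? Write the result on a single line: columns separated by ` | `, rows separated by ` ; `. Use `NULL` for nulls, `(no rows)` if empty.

Join each matches row to its teams via team_id.
Group joined rows by teams.id; compute MIN(m.goals_against) per group.
  1: ids {27, 30} → MIN(m.goals_against)=4
  2: ids {1, 16, 24} → MIN(m.goals_against)=2
  3: ids {26} → MIN(m.goals_against)=3
  4: ids {17, 18} → MIN(m.goals_against)=1
  5: ids {6, 9} → MIN(m.goals_against)=4

Austin | 4 ; Jaipur | 2 ; Delhi | 3 ; Delhi | 1 ; Austin | 4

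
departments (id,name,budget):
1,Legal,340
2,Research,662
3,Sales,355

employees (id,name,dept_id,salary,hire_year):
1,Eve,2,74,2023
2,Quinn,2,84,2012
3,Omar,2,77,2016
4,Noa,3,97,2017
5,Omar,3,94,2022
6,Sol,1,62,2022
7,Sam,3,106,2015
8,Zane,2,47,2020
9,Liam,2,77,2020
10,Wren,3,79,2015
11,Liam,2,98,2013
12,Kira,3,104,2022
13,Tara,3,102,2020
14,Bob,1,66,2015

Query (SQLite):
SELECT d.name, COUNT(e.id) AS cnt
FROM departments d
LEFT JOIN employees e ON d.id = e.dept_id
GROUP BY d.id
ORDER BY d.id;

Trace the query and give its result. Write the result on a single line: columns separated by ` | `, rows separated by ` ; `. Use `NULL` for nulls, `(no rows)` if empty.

LEFT JOIN keeps every departments row; unmatched ones get NULL for employees columns.
Group by departments.id and compute COUNT(e.id). COUNT(col) of an all-NULL group is 0.
  1: ids {6, 14} → COUNT(e.id)=2
  2: ids {1, 2, 3, 8, 9, 11} → COUNT(e.id)=6
  3: ids {4, 5, 7, 10, 12, 13} → COUNT(e.id)=6

Legal | 2 ; Research | 6 ; Sales | 6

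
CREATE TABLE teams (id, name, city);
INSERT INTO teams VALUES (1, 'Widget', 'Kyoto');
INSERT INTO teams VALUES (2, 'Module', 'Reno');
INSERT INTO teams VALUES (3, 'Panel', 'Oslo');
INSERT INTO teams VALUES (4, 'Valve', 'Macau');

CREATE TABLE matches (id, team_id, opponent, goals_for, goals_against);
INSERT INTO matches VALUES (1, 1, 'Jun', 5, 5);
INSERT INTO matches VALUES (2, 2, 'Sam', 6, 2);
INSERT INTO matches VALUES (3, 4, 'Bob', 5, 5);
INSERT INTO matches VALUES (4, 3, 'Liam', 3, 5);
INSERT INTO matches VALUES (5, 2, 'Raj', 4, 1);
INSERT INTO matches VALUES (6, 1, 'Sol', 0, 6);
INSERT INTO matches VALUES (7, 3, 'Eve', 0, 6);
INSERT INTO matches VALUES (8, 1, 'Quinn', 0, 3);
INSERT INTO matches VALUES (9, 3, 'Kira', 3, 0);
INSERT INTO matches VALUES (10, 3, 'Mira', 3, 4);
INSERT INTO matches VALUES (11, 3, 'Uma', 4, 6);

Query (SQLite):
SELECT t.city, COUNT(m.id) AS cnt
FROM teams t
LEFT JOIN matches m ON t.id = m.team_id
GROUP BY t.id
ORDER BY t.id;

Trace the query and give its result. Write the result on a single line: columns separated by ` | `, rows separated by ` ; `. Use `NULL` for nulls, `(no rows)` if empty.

LEFT JOIN keeps every teams row; unmatched ones get NULL for matches columns.
Group by teams.id and compute COUNT(m.id). COUNT(col) of an all-NULL group is 0.
  1: ids {1, 6, 8} → COUNT(m.id)=3
  2: ids {2, 5} → COUNT(m.id)=2
  3: ids {4, 7, 9, 10, 11} → COUNT(m.id)=5
  4: ids {3} → COUNT(m.id)=1

Kyoto | 3 ; Reno | 2 ; Oslo | 5 ; Macau | 1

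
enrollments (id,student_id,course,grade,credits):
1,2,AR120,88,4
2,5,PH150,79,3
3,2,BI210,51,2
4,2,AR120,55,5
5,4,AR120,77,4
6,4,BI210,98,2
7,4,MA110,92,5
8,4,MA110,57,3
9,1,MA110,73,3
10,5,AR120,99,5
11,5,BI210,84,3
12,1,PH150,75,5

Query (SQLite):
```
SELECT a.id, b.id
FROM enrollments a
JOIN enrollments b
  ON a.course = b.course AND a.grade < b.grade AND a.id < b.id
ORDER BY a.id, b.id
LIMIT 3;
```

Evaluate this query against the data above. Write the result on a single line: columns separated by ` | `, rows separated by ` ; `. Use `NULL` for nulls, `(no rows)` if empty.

Pairs (a,b) with same course, a.grade < b.grade, a.id < b.id.
course groups: AR120:{1,4,5,10} BI210:{3,6,11} MA110:{7,8,9} PH150:{2,12}
Ordered by (a.id, b.id); first 3.

1 | 10 ; 3 | 6 ; 3 | 11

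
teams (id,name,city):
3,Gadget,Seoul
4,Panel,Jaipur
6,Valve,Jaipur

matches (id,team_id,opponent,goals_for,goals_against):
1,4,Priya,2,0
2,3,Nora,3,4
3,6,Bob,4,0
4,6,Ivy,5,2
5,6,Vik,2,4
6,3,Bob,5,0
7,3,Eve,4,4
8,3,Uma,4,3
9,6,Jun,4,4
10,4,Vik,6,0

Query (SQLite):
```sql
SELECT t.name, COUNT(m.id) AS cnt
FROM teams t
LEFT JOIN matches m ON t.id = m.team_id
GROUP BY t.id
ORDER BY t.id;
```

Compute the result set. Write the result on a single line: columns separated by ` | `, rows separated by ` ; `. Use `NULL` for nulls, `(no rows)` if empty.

LEFT JOIN keeps every teams row; unmatched ones get NULL for matches columns.
Group by teams.id and compute COUNT(m.id). COUNT(col) of an all-NULL group is 0.
  3: ids {2, 6, 7, 8} → COUNT(m.id)=4
  4: ids {1, 10} → COUNT(m.id)=2
  6: ids {3, 4, 5, 9} → COUNT(m.id)=4

Gadget | 4 ; Panel | 2 ; Valve | 4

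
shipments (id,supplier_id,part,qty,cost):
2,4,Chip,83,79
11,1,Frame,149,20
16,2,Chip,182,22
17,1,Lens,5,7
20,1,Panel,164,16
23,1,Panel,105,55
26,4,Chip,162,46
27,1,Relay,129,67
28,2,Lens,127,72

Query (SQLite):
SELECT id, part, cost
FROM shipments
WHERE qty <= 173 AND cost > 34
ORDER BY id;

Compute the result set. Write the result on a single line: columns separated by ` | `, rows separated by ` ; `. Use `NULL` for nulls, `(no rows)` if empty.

2 | Chip | 79 ; 23 | Panel | 55 ; 26 | Chip | 46 ; 27 | Relay | 67 ; 28 | Lens | 72

qty <= 173: ids {2, 11, 17, 20, 23, 26, 27, 28}
cost > 34: ids {2, 23, 26, 27, 28}
Combine with AND.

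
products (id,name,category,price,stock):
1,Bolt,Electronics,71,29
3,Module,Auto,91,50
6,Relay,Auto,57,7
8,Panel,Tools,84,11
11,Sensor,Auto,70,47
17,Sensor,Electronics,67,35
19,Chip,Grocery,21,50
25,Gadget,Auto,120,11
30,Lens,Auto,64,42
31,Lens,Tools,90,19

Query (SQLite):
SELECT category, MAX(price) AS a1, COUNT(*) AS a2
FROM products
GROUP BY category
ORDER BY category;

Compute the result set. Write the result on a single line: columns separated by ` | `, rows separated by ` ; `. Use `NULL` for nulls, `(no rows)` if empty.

Group products by category.
Per group compute: MAX(price), COUNT(*).
  Auto: ids {3, 6, 11, 25, 30} → MAX(price)=120, COUNT(*)=5
  Electronics: ids {1, 17} → MAX(price)=71, COUNT(*)=2
  Grocery: ids {19} → MAX(price)=21, COUNT(*)=1
  Tools: ids {8, 31} → MAX(price)=90, COUNT(*)=2

Auto | 120 | 5 ; Electronics | 71 | 2 ; Grocery | 21 | 1 ; Tools | 90 | 2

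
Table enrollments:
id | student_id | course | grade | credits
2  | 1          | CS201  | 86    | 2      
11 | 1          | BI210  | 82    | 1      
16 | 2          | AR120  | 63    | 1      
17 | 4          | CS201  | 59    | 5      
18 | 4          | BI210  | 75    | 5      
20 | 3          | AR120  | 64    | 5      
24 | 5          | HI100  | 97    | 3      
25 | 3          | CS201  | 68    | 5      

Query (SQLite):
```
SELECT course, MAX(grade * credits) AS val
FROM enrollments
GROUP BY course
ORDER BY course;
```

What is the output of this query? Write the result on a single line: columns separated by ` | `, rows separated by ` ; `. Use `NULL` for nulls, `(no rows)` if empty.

AR120 | 320 ; BI210 | 375 ; CS201 | 340 ; HI100 | 291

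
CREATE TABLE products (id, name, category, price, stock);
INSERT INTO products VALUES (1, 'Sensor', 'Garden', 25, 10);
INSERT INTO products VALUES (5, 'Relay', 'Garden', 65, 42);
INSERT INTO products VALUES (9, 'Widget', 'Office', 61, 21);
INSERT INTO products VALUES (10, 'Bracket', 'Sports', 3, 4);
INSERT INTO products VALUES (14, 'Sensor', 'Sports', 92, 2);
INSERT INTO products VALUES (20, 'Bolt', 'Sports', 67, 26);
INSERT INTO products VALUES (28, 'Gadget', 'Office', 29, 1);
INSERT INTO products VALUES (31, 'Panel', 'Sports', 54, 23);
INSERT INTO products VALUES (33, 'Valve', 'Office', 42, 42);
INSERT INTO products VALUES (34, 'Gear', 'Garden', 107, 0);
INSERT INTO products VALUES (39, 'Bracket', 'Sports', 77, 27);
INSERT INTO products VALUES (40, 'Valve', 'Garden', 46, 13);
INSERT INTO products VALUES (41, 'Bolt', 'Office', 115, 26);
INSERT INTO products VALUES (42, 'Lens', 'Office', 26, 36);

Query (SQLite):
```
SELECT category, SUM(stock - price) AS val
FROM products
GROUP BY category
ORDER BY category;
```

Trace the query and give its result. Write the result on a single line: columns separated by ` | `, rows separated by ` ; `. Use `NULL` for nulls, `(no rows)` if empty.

For each row compute stock - price.
Group by category; take SUM of the expression per group.
  Garden: ids {1, 5, 34, 40} → SUM(stock - price)=-178
  Office: ids {9, 28, 33, 41, 42} → SUM(stock - price)=-147
  Sports: ids {10, 14, 20, 31, 39} → SUM(stock - price)=-211

Garden | -178 ; Office | -147 ; Sports | -211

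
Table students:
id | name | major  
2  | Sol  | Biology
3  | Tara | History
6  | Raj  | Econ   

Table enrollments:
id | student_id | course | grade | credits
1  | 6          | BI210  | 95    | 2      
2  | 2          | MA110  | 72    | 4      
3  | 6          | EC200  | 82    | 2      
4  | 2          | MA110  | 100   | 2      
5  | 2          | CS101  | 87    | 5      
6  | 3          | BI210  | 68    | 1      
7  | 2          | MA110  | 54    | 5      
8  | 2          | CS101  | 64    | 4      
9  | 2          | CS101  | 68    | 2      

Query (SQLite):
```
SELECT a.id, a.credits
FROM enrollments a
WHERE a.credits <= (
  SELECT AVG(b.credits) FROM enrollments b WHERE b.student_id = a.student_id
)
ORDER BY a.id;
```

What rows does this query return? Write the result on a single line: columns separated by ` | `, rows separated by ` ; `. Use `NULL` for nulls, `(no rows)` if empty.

For each enrollments row a, compute AVG(credits) over rows sharing a.student_id.
Keep row a if a.credits <= that per-group AVG.
  student_id=2: AVG(credits) = 3.666667
  student_id=3: AVG(credits) = 1.0
  student_id=6: AVG(credits) = 2.0

1 | 2 ; 3 | 2 ; 4 | 2 ; 6 | 1 ; 9 | 2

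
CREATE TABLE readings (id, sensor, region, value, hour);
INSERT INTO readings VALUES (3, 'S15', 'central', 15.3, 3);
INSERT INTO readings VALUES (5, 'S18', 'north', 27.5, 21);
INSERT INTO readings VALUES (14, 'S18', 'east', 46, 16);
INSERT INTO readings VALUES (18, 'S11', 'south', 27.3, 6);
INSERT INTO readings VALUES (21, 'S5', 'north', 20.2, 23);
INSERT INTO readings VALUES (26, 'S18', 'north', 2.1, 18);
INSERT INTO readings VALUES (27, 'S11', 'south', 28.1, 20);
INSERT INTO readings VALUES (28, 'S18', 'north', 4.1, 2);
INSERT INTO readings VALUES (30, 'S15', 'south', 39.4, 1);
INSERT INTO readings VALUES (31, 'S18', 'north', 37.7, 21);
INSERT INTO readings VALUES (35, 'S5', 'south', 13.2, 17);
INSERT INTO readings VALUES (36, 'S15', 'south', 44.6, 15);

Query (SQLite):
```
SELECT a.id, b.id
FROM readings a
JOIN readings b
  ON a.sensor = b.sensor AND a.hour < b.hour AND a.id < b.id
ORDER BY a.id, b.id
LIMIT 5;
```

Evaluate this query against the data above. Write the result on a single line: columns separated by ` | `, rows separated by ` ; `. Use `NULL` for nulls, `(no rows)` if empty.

Pairs (a,b) with same sensor, a.hour < b.hour, a.id < b.id.
sensor groups: S11:{18,27} S15:{3,30,36} S18:{5,14,26,28,31} S5:{21,35}
Ordered by (a.id, b.id); first 5.

3 | 36 ; 14 | 26 ; 14 | 31 ; 18 | 27 ; 26 | 31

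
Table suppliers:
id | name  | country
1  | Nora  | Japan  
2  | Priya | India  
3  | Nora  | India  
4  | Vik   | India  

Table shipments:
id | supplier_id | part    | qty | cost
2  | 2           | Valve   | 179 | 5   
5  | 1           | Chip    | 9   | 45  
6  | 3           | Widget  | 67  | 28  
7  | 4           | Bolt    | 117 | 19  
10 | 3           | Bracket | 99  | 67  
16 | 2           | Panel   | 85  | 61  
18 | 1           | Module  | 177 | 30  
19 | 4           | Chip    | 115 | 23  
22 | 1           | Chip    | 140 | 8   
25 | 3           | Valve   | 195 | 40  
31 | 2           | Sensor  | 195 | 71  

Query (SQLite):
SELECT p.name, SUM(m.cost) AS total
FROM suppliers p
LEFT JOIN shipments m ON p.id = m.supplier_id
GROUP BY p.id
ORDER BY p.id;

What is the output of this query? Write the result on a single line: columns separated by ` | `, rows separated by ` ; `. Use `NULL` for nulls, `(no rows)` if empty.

LEFT JOIN keeps every suppliers row; unmatched ones get NULL for shipments columns.
Group by suppliers.id and compute SUM(m.cost). SUM over an all-NULL group is NULL.
  1: ids {5, 18, 22} → SUM(m.cost)=83
  2: ids {2, 16, 31} → SUM(m.cost)=137
  3: ids {6, 10, 25} → SUM(m.cost)=135
  4: ids {7, 19} → SUM(m.cost)=42

Nora | 83 ; Priya | 137 ; Nora | 135 ; Vik | 42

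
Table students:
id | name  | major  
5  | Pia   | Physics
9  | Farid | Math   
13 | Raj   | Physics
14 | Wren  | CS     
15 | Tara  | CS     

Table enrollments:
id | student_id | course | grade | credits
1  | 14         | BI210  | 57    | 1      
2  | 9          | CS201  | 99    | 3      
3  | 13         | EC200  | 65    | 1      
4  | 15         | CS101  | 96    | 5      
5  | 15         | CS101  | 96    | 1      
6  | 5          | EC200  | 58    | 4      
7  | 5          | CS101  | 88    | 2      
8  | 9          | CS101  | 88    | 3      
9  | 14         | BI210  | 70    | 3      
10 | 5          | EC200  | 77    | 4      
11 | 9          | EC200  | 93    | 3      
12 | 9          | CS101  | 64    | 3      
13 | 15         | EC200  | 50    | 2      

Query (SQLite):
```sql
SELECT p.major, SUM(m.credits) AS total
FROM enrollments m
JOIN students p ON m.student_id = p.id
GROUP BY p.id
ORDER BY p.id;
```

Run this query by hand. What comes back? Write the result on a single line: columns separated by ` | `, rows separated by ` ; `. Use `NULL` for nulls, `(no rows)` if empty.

Physics | 10 ; Math | 12 ; Physics | 1 ; CS | 4 ; CS | 8

Join each enrollments row to its students via student_id.
Group joined rows by students.id; compute SUM(m.credits) per group.
  5: ids {6, 7, 10} → SUM(m.credits)=10
  9: ids {2, 8, 11, 12} → SUM(m.credits)=12
  13: ids {3} → SUM(m.credits)=1
  14: ids {1, 9} → SUM(m.credits)=4
  15: ids {4, 5, 13} → SUM(m.credits)=8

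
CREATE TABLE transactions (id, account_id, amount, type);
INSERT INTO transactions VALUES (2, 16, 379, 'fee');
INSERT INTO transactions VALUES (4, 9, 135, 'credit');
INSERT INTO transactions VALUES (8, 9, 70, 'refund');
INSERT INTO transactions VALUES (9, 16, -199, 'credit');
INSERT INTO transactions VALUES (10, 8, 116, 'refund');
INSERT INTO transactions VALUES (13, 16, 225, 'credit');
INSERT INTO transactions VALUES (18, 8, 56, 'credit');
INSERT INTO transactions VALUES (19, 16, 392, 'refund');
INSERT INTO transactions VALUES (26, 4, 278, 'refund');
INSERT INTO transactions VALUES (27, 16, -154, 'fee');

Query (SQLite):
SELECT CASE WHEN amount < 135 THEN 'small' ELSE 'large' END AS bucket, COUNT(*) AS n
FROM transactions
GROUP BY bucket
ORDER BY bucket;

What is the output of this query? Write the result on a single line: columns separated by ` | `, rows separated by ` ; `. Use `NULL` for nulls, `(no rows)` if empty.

large | 5 ; small | 5

Bucket rows by amount < 135 → 'small' else 'large'; count each bucket.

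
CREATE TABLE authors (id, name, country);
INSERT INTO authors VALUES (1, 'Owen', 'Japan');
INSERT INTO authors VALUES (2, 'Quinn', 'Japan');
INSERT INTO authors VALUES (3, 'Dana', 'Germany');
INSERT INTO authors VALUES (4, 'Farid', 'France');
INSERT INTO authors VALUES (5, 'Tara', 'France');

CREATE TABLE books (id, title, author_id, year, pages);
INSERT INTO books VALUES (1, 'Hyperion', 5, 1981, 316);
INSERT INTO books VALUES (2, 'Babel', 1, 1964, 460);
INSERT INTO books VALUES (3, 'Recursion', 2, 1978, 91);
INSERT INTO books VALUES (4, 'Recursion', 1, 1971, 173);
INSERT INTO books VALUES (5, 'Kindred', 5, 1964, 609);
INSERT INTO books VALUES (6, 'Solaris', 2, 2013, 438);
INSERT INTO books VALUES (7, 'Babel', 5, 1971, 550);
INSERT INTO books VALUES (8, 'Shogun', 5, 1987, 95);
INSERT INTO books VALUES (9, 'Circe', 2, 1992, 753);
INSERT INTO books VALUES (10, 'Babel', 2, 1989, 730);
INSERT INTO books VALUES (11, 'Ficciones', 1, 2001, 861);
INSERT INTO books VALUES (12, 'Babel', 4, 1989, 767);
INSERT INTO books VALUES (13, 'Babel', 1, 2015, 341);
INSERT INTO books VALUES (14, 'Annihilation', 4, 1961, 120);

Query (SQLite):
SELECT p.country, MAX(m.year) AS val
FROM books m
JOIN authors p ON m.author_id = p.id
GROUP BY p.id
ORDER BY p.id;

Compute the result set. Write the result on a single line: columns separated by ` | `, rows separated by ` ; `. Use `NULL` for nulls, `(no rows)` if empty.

Join each books row to its authors via author_id.
Group joined rows by authors.id; compute MAX(m.year) per group.
  1: ids {2, 4, 11, 13} → MAX(m.year)=2015
  2: ids {3, 6, 9, 10} → MAX(m.year)=2013
  4: ids {12, 14} → MAX(m.year)=1989
  5: ids {1, 5, 7, 8} → MAX(m.year)=1987

Japan | 2015 ; Japan | 2013 ; France | 1989 ; France | 1987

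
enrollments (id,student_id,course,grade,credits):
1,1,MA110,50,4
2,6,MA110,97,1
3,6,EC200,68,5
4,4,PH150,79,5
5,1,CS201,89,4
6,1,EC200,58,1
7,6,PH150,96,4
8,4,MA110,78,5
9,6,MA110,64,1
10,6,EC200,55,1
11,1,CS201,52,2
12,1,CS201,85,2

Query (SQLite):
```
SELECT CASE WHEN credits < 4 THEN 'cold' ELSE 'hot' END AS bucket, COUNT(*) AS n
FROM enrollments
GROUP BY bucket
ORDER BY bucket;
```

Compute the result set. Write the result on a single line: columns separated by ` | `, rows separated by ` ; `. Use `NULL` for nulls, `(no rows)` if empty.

cold | 6 ; hot | 6

Bucket rows by credits < 4 → 'cold' else 'hot'; count each bucket.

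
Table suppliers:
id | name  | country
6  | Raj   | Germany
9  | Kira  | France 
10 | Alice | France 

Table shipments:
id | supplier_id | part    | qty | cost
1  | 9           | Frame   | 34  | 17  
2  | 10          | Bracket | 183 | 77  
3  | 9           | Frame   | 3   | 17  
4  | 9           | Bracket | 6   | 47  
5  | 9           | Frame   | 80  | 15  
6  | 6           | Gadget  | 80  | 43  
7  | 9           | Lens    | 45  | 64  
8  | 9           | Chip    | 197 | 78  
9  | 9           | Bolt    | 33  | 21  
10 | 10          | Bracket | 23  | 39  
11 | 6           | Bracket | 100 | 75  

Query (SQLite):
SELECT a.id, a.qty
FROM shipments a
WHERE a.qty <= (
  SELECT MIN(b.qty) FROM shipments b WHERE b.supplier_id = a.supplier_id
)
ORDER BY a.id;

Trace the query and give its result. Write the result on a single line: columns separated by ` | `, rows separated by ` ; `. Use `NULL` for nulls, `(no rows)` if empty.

3 | 3 ; 6 | 80 ; 10 | 23

For each shipments row a, compute MIN(qty) over rows sharing a.supplier_id.
Keep row a if a.qty <= that per-group MIN.
  supplier_id=6: MIN(qty) = 80
  supplier_id=9: MIN(qty) = 3
  supplier_id=10: MIN(qty) = 23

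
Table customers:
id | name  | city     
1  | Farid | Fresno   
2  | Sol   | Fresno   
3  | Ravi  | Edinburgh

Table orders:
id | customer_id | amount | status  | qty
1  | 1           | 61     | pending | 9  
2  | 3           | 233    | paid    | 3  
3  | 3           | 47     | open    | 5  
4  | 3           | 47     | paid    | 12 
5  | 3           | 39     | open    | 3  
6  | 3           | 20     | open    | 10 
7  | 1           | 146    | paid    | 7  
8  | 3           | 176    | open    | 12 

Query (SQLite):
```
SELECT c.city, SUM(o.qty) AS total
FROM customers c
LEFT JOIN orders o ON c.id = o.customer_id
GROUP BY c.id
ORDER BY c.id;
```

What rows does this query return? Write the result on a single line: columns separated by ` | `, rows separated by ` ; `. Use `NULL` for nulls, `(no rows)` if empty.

Fresno | 16 ; Fresno | NULL ; Edinburgh | 45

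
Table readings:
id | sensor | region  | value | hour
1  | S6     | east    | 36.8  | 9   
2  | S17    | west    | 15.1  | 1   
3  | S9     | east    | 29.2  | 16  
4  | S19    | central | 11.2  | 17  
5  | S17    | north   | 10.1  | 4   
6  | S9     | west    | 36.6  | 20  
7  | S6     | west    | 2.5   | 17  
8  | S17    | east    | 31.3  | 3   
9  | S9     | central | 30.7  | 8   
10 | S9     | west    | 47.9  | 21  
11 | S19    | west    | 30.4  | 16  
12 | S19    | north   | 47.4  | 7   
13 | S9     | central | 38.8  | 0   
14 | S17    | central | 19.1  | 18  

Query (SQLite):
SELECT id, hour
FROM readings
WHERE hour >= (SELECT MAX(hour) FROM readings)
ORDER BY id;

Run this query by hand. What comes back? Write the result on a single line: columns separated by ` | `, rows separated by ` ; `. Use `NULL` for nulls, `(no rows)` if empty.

10 | 21

Scalar subquery: MAX(hour) over all readings rows = 21.
Keep rows where hour >= that value.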